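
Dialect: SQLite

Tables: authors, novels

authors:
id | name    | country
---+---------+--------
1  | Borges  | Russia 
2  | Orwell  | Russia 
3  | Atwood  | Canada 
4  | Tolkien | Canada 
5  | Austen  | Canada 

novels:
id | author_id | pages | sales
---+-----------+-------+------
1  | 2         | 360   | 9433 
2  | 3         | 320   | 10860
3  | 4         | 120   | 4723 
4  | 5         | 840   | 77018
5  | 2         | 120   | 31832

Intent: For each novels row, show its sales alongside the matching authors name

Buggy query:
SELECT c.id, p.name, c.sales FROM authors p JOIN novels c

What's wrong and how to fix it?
Bug: Missing join condition: each novels row is matched to all authors rows instead of just its own

Fix: Specify the join condition linking the foreign key to the parent id

Corrected query:
SELECT c.id, p.name, c.sales FROM authors p JOIN novels c ON c.author_id = p.id

Result:
id | name    | sales
---+---------+------
1  | Orwell  | 9433 
2  | Atwood  | 10860
3  | Tolkien | 4723 
4  | Austen  | 77018
5  | Orwell  | 31832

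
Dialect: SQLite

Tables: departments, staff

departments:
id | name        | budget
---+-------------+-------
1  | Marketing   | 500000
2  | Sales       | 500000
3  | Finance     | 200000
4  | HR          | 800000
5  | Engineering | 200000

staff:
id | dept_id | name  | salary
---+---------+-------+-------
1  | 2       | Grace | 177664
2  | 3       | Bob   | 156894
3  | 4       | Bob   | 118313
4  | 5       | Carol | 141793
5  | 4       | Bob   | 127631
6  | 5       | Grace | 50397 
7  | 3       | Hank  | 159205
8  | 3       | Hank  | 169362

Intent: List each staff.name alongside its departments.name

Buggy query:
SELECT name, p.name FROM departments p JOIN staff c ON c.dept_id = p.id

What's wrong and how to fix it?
Bug: Both tables have a 'name' column; the unqualified reference is ambiguous

Fix: Prefix ambiguous columns with the table alias

Corrected query:
SELECT c.name, p.name FROM departments p JOIN staff c ON c.dept_id = p.id

Result:
name  | name       
------+------------
Grace | Sales      
Bob   | Finance    
Bob   | HR         
Carol | Engineering
Bob   | HR         
Grace | Engineering
Hank  | Finance    
Hank  | Finance    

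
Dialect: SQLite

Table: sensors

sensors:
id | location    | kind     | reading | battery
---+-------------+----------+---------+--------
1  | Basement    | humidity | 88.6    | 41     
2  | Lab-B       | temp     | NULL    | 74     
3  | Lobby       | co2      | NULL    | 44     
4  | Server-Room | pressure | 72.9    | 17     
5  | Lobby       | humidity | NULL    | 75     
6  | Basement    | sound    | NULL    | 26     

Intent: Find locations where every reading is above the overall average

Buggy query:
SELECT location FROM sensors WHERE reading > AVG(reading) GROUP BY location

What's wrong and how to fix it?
Bug: AVG() is an aggregate; it can't sit directly in WHERE

Fix: Compute the overall average in a scalar subquery and compare each group's MIN against it in HAVING

Corrected query:
SELECT location FROM sensors GROUP BY location HAVING MIN(reading) > (SELECT AVG(reading) FROM sensors)

Result:
location
--------
Basement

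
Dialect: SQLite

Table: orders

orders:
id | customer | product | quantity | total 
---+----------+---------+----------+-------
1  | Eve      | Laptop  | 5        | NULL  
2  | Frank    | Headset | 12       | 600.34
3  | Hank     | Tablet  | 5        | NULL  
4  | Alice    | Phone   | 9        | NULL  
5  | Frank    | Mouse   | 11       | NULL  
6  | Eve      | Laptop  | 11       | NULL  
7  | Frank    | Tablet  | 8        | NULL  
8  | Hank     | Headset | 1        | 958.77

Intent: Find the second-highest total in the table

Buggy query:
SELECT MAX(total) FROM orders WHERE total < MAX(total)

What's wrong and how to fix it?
Bug: The inner MAX is an aggregate inside WHERE, which is not allowed

Fix: Compute the overall MAX in a subquery, then take MAX of rows below it

Corrected query:
SELECT MAX(total) FROM orders WHERE total < (SELECT MAX(total) FROM orders)

Result:
MAX(total)
----------
600.34    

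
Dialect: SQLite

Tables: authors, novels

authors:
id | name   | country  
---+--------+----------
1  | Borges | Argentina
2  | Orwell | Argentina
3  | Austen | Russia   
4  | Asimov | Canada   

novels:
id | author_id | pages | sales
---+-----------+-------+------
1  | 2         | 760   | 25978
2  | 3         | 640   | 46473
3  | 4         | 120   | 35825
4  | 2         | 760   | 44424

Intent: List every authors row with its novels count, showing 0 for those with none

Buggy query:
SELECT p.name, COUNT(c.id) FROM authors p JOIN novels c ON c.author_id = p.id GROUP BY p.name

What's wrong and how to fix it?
Bug: INNER JOIN drops authors rows that have no matching novels rows

Fix: Use LEFT JOIN so parents without children still appear (COUNT(c.id) gives 0)

Corrected query:
SELECT p.name, COUNT(c.id) FROM authors p LEFT JOIN novels c ON c.author_id = p.id GROUP BY p.name

Result:
name   | COUNT(c.id)
-------+------------
Asimov | 1          
Austen | 1          
Borges | 0          
Orwell | 2          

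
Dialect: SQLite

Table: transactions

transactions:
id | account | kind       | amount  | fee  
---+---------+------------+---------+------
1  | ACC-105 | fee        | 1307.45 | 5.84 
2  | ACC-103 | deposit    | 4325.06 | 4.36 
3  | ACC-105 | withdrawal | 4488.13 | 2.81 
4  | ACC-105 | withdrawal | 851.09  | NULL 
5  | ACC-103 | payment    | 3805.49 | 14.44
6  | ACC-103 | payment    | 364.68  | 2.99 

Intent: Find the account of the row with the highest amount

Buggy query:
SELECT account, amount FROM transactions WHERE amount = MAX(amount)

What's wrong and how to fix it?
Bug: WHERE is evaluated per row; an aggregate over the whole table isn't defined there

Fix: Use a subquery: WHERE amount = (SELECT MAX(amount) FROM transactions)

Corrected query:
SELECT account, amount FROM transactions WHERE amount = (SELECT MAX(amount) FROM transactions)

Result:
account | amount 
--------+--------
ACC-105 | 4488.13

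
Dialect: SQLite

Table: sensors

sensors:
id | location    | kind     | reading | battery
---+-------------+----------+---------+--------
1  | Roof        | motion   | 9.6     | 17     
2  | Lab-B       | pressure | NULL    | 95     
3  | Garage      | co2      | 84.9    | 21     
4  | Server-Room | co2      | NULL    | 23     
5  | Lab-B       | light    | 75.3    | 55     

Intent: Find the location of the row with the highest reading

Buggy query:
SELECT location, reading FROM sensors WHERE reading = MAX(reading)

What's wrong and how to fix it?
Bug: WHERE is evaluated per row; an aggregate over the whole table isn't defined there

Fix: Use a subquery: WHERE reading = (SELECT MAX(reading) FROM sensors)

Corrected query:
SELECT location, reading FROM sensors WHERE reading = (SELECT MAX(reading) FROM sensors)

Result:
location | reading
---------+--------
Garage   | 84.9   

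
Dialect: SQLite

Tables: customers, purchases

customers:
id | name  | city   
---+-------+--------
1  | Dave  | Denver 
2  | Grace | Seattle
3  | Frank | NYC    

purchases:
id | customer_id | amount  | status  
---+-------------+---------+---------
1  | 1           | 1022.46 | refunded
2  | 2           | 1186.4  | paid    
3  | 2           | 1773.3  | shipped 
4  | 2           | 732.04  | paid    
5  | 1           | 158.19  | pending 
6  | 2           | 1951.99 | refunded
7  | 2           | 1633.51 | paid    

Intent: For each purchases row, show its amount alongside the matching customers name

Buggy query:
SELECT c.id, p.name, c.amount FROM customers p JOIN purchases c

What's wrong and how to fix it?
Bug: Missing join condition: each purchases row is matched to all customers rows instead of just its own

Fix: Specify the join condition linking the foreign key to the parent id

Corrected query:
SELECT c.id, p.name, c.amount FROM customers p JOIN purchases c ON c.customer_id = p.id

Result:
id | name  | amount 
---+-------+--------
1  | Dave  | 1022.46
2  | Grace | 1186.4 
3  | Grace | 1773.3 
4  | Grace | 732.04 
5  | Dave  | 158.19 
6  | Grace | 1951.99
7  | Grace | 1633.51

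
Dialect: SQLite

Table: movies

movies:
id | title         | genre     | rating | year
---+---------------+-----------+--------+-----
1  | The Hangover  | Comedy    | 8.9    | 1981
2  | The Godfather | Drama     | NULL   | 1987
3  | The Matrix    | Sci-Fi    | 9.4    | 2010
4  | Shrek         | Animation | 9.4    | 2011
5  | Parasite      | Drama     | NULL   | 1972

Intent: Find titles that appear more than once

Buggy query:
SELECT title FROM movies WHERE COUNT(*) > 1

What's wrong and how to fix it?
Bug: WHERE can't reference COUNT(*); aggregates are computed after WHERE

Fix: GROUP BY title, then filter groups with HAVING COUNT(*) > 1

Corrected query:
SELECT title FROM movies GROUP BY title HAVING COUNT(*) > 1

Result:
(no rows)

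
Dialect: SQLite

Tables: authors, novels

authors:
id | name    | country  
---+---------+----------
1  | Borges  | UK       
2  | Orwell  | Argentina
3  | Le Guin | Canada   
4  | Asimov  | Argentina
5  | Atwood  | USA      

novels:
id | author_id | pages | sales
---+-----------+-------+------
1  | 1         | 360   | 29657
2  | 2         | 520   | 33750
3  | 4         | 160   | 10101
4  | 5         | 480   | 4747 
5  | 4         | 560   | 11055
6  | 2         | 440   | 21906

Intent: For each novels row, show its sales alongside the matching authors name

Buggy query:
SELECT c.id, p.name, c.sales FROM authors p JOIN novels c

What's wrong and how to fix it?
Bug: Missing join condition: each novels row is matched to all authors rows instead of just its own

Fix: Add ON c.author_id = p.id to the JOIN

Corrected query:
SELECT c.id, p.name, c.sales FROM authors p JOIN novels c ON c.author_id = p.id

Result:
id | name   | sales
---+--------+------
1  | Borges | 29657
2  | Orwell | 33750
3  | Asimov | 10101
4  | Atwood | 4747 
5  | Asimov | 11055
6  | Orwell | 21906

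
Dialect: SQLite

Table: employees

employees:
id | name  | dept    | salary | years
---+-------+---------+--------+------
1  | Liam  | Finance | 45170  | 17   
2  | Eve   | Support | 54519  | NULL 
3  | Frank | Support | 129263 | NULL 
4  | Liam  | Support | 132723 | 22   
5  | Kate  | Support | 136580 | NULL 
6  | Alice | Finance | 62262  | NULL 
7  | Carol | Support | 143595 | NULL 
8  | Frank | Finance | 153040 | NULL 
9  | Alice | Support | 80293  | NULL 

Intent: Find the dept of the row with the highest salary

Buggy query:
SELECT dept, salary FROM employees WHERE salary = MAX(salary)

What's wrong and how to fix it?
Bug: MAX(salary) is an aggregate and cannot be used directly in WHERE

Fix: Wrap MAX in a scalar subquery so WHERE compares against a single value

Corrected query:
SELECT dept, salary FROM employees WHERE salary = (SELECT MAX(salary) FROM employees)

Result:
dept    | salary
--------+-------
Finance | 153040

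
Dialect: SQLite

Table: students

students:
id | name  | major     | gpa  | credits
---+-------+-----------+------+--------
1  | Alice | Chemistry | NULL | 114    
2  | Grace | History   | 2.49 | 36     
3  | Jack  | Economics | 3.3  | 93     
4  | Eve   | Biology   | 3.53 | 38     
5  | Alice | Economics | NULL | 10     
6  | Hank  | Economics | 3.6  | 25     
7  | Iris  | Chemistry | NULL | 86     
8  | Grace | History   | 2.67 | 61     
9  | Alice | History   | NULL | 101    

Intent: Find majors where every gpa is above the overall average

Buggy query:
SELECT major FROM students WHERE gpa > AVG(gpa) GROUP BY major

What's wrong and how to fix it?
Bug: AVG() is an aggregate; it can't sit directly in WHERE

Fix: Compute the overall average in a scalar subquery and compare each group's MIN against it in HAVING

Corrected query:
SELECT major FROM students GROUP BY major HAVING MIN(gpa) > (SELECT AVG(gpa) FROM students)

Result:
major    
---------
Biology  
Economics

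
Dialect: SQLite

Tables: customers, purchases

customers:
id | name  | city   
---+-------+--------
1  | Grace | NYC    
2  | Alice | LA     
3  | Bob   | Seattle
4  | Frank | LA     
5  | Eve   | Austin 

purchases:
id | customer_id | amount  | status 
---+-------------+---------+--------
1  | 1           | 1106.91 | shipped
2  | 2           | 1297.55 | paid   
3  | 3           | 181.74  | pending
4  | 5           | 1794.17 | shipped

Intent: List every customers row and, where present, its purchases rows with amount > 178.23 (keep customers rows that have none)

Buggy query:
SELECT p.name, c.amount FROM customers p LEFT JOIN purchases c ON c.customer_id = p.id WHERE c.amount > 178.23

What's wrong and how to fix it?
Bug: Filtering c.amount in WHERE discards the NULL rows produced by LEFT JOIN, turning it into an inner join

Fix: Put 'c.amount > 178.23' in the JOIN's ON clause instead of WHERE

Corrected query:
SELECT p.name, c.amount FROM customers p LEFT JOIN purchases c ON c.customer_id = p.id AND c.amount > 178.23

Result:
name  | amount 
------+--------
Grace | 1106.91
Alice | 1297.55
Bob   | 181.74 
Frank | NULL   
Eve   | 1794.17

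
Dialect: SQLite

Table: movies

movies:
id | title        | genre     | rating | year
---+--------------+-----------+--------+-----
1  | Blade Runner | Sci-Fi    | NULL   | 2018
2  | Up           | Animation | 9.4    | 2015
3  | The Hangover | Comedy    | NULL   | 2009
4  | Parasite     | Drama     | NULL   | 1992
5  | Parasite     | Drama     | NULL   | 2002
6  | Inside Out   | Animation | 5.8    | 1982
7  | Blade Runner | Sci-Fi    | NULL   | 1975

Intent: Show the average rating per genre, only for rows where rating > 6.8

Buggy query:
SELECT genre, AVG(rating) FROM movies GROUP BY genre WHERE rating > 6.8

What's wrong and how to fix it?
Bug: Row-level WHERE must come before GROUP BY in the clause order

Fix: Move the WHERE clause before GROUP BY

Corrected query:
SELECT genre, AVG(rating) FROM movies WHERE rating > 6.8 GROUP BY genre

Result:
genre     | AVG(rating)
----------+------------
Animation | 9.4        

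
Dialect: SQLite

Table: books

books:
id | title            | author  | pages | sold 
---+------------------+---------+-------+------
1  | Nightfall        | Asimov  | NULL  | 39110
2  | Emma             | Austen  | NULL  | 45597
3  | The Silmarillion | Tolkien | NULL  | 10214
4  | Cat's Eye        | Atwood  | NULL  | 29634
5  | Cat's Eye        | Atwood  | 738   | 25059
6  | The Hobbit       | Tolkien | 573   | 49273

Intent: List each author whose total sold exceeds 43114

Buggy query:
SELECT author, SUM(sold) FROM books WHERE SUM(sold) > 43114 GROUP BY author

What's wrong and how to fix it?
Bug: WHERE runs before GROUP BY, so aggregates aren't available there

Fix: Move the aggregate condition to a HAVING clause

Corrected query:
SELECT author, SUM(sold) FROM books GROUP BY author HAVING SUM(sold) > 43114

Result:
author  | SUM(sold)
--------+----------
Atwood  | 54693    
Austen  | 45597    
Tolkien | 59487    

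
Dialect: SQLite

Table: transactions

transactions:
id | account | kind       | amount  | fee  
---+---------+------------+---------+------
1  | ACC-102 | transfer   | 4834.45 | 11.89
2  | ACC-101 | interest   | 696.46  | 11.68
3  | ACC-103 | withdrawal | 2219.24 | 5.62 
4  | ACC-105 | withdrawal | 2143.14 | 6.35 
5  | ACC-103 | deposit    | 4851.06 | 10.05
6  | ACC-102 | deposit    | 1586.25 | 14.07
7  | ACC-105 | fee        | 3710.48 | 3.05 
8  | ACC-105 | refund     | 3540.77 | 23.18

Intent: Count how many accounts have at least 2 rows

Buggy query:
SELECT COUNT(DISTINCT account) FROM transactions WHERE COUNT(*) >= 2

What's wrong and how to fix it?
Bug: WHERE filters individual rows, not groups, so a group-level COUNT is invalid there

Fix: Use a subquery that GROUPs and filters with HAVING, then count its rows

Corrected query:
SELECT COUNT(*) FROM (SELECT account FROM transactions GROUP BY account HAVING COUNT(*) >= 2)

Result:
COUNT(*)
--------
3       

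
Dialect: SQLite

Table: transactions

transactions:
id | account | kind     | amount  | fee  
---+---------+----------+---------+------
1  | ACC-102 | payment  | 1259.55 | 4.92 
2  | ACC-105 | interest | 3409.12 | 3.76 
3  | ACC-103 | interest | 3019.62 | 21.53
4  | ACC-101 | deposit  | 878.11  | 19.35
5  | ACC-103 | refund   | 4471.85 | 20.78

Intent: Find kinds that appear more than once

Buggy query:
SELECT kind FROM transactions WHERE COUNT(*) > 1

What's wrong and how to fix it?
Bug: WHERE can't reference COUNT(*); aggregates are computed after WHERE

Fix: Group first, then use HAVING for the count condition

Corrected query:
SELECT kind FROM transactions GROUP BY kind HAVING COUNT(*) > 1

Result:
kind    
--------
interest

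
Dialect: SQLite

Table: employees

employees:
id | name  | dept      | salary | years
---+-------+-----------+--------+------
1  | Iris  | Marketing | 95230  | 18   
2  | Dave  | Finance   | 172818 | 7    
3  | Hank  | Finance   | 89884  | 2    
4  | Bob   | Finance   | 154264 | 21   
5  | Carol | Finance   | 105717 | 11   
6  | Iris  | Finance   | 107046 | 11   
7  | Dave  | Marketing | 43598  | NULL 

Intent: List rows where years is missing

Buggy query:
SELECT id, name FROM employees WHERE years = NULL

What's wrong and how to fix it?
Bug: Comparing to NULL with '=' never matches; NULL = NULL is unknown, not true

Fix: Use IS NULL to test for NULL

Corrected query:
SELECT id, name FROM employees WHERE years IS NULL

Result:
id | name
---+-----
7  | Dave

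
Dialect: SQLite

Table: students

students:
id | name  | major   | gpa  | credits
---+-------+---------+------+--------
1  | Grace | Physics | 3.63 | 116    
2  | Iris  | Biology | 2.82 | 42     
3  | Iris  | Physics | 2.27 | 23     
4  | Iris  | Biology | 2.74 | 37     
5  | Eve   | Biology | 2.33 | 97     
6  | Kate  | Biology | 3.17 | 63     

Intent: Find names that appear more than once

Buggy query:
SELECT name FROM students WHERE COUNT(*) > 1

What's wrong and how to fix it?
Bug: WHERE can't reference COUNT(*); aggregates are computed after WHERE

Fix: GROUP BY name, then filter groups with HAVING COUNT(*) > 1

Corrected query:
SELECT name FROM students GROUP BY name HAVING COUNT(*) > 1

Result:
name
----
Iris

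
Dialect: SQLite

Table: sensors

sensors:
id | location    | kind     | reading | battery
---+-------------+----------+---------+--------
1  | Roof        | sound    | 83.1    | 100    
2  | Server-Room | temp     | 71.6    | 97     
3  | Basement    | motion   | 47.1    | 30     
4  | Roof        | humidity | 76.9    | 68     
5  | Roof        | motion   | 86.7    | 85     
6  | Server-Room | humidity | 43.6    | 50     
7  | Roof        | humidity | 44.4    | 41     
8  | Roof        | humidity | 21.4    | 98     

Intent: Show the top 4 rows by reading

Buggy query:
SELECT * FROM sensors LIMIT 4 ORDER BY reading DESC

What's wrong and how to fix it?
Bug: ORDER BY cannot follow LIMIT; LIMIT is the final clause

Fix: Sort with ORDER BY, then apply LIMIT

Corrected query:
SELECT * FROM sensors ORDER BY reading DESC LIMIT 4

Result:
id | location    | kind     | reading | battery
---+-------------+----------+---------+--------
5  | Roof        | motion   | 86.7    | 85     
1  | Roof        | sound    | 83.1    | 100    
4  | Roof        | humidity | 76.9    | 68     
2  | Server-Room | temp     | 71.6    | 97     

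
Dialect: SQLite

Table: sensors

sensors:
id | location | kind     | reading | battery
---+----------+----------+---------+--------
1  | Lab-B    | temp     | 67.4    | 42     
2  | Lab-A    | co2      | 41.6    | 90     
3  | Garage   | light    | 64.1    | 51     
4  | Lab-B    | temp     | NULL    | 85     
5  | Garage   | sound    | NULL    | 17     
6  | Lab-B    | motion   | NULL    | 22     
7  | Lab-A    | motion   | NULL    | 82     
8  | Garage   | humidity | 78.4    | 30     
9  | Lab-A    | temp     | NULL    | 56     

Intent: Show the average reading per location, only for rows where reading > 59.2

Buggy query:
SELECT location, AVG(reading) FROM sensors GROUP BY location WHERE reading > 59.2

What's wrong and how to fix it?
Bug: Row-level WHERE must come before GROUP BY in the clause order

Fix: Place WHERE between FROM and GROUP BY

Corrected query:
SELECT location, AVG(reading) FROM sensors WHERE reading > 59.2 GROUP BY location

Result:
location | AVG(reading)
---------+-------------
Garage   | 71.25       
Lab-B    | 67.4        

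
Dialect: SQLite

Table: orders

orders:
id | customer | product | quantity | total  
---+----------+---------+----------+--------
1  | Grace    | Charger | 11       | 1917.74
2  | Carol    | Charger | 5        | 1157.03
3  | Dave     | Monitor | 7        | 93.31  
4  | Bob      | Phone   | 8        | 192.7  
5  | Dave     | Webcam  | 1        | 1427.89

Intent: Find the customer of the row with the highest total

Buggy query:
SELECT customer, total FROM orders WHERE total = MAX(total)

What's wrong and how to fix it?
Bug: MAX(total) is an aggregate and cannot be used directly in WHERE

Fix: Wrap MAX in a scalar subquery so WHERE compares against a single value

Corrected query:
SELECT customer, total FROM orders WHERE total = (SELECT MAX(total) FROM orders)

Result:
customer | total  
---------+--------
Grace    | 1917.74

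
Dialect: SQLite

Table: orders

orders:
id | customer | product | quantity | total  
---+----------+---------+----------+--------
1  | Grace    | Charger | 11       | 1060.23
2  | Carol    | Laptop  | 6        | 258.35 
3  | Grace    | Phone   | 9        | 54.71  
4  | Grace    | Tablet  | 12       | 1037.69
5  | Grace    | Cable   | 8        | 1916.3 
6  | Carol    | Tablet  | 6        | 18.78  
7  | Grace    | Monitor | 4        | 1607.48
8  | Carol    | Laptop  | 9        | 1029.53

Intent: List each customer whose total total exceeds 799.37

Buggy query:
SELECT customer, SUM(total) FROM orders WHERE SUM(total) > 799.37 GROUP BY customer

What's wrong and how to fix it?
Bug: SUM(total) is an aggregate, but WHERE filters rows before aggregation

Fix: Use HAVING (which filters groups after aggregation) instead of WHERE

Corrected query:
SELECT customer, SUM(total) FROM orders GROUP BY customer HAVING SUM(total) > 799.37

Result:
customer | SUM(total)
---------+-----------
Carol    | 1306.66   
Grace    | 5676.41   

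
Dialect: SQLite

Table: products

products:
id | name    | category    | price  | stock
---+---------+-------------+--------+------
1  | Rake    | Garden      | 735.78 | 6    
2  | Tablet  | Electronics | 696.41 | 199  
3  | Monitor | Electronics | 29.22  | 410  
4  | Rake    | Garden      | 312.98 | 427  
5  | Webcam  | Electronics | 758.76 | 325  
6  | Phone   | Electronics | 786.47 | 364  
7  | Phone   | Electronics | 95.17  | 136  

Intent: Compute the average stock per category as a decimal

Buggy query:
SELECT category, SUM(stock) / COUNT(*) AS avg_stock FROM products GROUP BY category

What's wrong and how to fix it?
Bug: SUM(stock) and COUNT(*) are both integers; the division truncates the fractional part

Fix: Multiply by 1.0 (or CAST to REAL) to force floating-point division

Corrected query:
SELECT category, SUM(stock) * 1.0 / COUNT(*) AS avg_stock FROM products GROUP BY category

Result:
category    | avg_stock
------------+----------
Electronics | 286.8    
Garden      | 216.5    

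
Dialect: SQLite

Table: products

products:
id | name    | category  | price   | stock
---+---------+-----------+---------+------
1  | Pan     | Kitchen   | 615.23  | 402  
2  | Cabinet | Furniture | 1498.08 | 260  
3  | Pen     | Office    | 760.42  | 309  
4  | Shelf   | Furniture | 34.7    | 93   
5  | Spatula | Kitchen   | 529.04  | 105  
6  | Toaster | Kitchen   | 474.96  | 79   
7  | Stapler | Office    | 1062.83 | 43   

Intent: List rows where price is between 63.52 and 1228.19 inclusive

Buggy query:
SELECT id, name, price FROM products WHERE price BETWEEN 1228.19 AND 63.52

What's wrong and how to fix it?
Bug: The bounds are reversed; BETWEEN a AND b requires a <= b to match anything

Fix: Write BETWEEN 63.52 AND 1228.19

Corrected query:
SELECT id, name, price FROM products WHERE price BETWEEN 63.52 AND 1228.19

Result:
id | name    | price  
---+---------+--------
1  | Pan     | 615.23 
3  | Pen     | 760.42 
5  | Spatula | 529.04 
6  | Toaster | 474.96 
7  | Stapler | 1062.83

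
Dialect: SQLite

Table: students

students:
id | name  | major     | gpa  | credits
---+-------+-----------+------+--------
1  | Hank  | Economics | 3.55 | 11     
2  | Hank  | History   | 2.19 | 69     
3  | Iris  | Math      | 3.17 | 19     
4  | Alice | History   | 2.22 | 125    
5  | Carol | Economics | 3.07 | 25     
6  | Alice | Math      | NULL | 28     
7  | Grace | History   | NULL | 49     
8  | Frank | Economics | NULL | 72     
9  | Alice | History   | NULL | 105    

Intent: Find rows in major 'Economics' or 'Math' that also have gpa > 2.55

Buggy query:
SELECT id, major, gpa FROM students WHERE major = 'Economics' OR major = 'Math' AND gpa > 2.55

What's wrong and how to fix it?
Bug: Without parentheses, AND is evaluated before OR, so the gpa filter only applies to the 'Math' branch

Fix: Group the OR with parentheses (or use IN), then AND the threshold

Corrected query:
SELECT id, major, gpa FROM students WHERE (major = 'Economics' OR major = 'Math') AND gpa > 2.55

Result:
id | major     | gpa 
---+-----------+-----
1  | Economics | 3.55
3  | Math      | 3.17
5  | Economics | 3.07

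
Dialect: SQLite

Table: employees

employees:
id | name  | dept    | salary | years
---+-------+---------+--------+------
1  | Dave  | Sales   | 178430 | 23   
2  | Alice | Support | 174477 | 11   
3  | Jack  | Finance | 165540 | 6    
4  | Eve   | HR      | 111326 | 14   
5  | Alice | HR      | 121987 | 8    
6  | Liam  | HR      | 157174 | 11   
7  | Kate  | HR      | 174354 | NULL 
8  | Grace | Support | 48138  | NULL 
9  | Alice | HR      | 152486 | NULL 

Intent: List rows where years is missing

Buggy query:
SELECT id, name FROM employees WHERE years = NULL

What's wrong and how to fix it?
Bug: '= NULL' is always unknown in SQL three-valued logic, so no rows match

Fix: Use IS NULL to test for NULL

Corrected query:
SELECT id, name FROM employees WHERE years IS NULL

Result:
id | name 
---+------
7  | Kate 
8  | Grace
9  | Alice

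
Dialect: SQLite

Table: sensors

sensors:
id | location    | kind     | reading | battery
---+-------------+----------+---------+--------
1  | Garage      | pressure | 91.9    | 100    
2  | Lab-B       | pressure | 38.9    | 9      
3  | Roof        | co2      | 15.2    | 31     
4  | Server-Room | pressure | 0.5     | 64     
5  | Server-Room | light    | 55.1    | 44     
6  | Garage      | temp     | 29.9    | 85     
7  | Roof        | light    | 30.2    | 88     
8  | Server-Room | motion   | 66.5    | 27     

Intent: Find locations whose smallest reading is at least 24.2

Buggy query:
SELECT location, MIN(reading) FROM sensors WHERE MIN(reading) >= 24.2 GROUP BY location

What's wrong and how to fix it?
Bug: Aggregates like MIN are computed per group after WHERE runs

Fix: Use HAVING for the per-group MIN condition

Corrected query:
SELECT location, MIN(reading) FROM sensors GROUP BY location HAVING MIN(reading) >= 24.2

Result:
location | MIN(reading)
---------+-------------
Garage   | 29.9        
Lab-B    | 38.9        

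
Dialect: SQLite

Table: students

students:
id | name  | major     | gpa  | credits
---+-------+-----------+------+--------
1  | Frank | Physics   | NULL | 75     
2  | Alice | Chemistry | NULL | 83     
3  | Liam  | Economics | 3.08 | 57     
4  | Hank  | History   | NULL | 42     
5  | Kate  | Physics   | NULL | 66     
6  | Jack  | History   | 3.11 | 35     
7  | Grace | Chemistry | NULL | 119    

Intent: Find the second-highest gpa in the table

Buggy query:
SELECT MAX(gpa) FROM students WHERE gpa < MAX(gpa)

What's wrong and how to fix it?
Bug: The inner MAX is an aggregate inside WHERE, which is not allowed

Fix: Compute the overall MAX in a subquery, then take MAX of rows below it

Corrected query:
SELECT MAX(gpa) FROM students WHERE gpa < (SELECT MAX(gpa) FROM students)

Result:
MAX(gpa)
--------
3.08    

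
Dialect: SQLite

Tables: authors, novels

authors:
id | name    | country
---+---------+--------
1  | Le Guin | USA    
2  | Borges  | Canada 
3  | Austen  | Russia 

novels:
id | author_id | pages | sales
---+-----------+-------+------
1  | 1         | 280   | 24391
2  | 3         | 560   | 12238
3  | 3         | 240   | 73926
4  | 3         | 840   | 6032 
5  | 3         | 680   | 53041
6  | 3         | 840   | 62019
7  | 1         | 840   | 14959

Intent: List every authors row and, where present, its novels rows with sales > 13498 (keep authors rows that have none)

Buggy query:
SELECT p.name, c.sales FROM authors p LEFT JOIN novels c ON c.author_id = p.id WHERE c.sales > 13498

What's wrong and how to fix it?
Bug: A WHERE condition on the right-hand table after LEFT JOIN drops unmatched parents

Fix: Put 'c.sales > 13498' in the JOIN's ON clause instead of WHERE

Corrected query:
SELECT p.name, c.sales FROM authors p LEFT JOIN novels c ON c.author_id = p.id AND c.sales > 13498

Result:
name    | sales
--------+------
Le Guin | 14959
Le Guin | 24391
Borges  | NULL 
Austen  | 53041
Austen  | 62019
Austen  | 73926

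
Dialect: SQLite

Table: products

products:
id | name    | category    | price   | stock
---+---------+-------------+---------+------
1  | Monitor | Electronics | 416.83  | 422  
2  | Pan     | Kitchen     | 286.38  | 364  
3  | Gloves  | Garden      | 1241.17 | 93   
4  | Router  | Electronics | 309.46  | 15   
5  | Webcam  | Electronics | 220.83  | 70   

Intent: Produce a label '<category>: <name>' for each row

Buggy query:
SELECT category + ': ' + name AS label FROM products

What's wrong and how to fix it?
Bug: '+' is numeric addition; on text columns SQLite converts them to 0 instead of concatenating

Fix: Replace + with || to concatenate text

Corrected query:
SELECT category || ': ' || name AS label FROM products

Result:
label               
--------------------
Electronics: Monitor
Kitchen: Pan        
Garden: Gloves      
Electronics: Router 
Electronics: Webcam 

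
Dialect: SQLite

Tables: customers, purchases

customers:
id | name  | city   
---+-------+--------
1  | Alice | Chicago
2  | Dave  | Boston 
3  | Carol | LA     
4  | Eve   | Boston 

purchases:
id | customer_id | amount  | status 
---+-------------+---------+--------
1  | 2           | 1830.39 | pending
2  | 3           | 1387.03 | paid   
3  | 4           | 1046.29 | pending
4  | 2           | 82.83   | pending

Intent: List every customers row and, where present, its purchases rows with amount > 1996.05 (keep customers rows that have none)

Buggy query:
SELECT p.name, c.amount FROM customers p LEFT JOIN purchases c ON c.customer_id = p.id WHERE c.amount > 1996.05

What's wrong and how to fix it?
Bug: Filtering c.amount in WHERE discards the NULL rows produced by LEFT JOIN, turning it into an inner join

Fix: Move the right-table condition into the ON clause so unmatched parents are kept

Corrected query:
SELECT p.name, c.amount FROM customers p LEFT JOIN purchases c ON c.customer_id = p.id AND c.amount > 1996.05

Result:
name  | amount
------+-------
Alice | NULL  
Dave  | NULL  
Carol | NULL  
Eve   | NULL  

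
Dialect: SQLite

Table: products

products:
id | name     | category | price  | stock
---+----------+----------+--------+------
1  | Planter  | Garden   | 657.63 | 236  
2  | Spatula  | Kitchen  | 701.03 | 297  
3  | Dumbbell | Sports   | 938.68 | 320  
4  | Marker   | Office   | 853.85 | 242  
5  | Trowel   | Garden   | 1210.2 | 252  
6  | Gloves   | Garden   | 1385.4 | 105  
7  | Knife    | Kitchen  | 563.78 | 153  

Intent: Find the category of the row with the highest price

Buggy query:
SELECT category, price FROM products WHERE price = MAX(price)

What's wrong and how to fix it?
Bug: WHERE is evaluated per row; an aggregate over the whole table isn't defined there

Fix: Wrap MAX in a scalar subquery so WHERE compares against a single value

Corrected query:
SELECT category, price FROM products WHERE price = (SELECT MAX(price) FROM products)

Result:
category | price 
---------+-------
Garden   | 1385.4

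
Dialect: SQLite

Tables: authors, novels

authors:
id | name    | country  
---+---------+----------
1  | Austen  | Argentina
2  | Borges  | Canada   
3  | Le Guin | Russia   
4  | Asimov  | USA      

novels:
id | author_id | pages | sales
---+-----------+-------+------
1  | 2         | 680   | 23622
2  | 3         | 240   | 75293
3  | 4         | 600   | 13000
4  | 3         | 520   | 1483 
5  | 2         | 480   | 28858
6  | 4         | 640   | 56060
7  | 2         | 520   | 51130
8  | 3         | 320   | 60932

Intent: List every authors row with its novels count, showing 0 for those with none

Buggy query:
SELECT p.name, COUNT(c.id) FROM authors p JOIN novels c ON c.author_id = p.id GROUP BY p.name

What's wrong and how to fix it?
Bug: INNER JOIN drops authors rows that have no matching novels rows

Fix: Use LEFT JOIN so parents without children still appear (COUNT(c.id) gives 0)

Corrected query:
SELECT p.name, COUNT(c.id) FROM authors p LEFT JOIN novels c ON c.author_id = p.id GROUP BY p.name

Result:
name    | COUNT(c.id)
--------+------------
Asimov  | 2          
Austen  | 0          
Borges  | 3          
Le Guin | 3          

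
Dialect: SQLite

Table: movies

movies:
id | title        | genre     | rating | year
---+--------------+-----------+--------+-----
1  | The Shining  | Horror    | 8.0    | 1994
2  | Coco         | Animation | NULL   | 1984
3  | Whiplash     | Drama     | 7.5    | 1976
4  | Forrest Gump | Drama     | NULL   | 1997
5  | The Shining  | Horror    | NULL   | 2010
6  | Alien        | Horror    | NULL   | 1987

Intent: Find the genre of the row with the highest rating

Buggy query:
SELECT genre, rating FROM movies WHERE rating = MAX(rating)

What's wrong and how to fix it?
Bug: WHERE is evaluated per row; an aggregate over the whole table isn't defined there

Fix: Use a subquery: WHERE rating = (SELECT MAX(rating) FROM movies)

Corrected query:
SELECT genre, rating FROM movies WHERE rating = (SELECT MAX(rating) FROM movies)

Result:
genre  | rating
-------+-------
Horror | 8     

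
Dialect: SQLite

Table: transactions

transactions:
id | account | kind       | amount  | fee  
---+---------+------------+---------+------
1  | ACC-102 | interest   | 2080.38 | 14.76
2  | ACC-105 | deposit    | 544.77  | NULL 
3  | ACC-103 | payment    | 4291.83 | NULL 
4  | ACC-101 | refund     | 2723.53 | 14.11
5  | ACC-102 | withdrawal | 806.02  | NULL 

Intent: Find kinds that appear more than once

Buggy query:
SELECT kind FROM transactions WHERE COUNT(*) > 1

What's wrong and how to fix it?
Bug: COUNT(*) is an aggregate and cannot be used in WHERE

Fix: Group first, then use HAVING for the count condition

Corrected query:
SELECT kind FROM transactions GROUP BY kind HAVING COUNT(*) > 1

Result:
(no rows)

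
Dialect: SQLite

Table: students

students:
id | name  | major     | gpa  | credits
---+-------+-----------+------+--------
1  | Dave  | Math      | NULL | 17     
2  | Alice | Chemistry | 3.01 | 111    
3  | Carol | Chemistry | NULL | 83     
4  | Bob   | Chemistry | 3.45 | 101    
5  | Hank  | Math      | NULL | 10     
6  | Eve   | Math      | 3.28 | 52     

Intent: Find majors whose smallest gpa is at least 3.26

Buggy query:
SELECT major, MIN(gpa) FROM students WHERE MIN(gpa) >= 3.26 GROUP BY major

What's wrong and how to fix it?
Bug: Aggregates like MIN are computed per group after WHERE runs

Fix: Replace WHERE with HAVING after the GROUP BY

Corrected query:
SELECT major, MIN(gpa) FROM students GROUP BY major HAVING MIN(gpa) >= 3.26

Result:
major | MIN(gpa)
------+---------
Math  | 3.28    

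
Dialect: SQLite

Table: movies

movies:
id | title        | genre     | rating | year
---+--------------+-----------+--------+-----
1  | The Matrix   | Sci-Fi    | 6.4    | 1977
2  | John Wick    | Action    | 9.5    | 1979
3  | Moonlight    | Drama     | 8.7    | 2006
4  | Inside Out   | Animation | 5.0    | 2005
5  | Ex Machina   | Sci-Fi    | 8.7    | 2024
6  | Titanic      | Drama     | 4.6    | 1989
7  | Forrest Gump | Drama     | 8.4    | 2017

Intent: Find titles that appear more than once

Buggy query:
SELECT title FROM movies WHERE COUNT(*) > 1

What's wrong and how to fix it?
Bug: WHERE can't reference COUNT(*); aggregates are computed after WHERE

Fix: GROUP BY title, then filter groups with HAVING COUNT(*) > 1

Corrected query:
SELECT title FROM movies GROUP BY title HAVING COUNT(*) > 1

Result:
(no rows)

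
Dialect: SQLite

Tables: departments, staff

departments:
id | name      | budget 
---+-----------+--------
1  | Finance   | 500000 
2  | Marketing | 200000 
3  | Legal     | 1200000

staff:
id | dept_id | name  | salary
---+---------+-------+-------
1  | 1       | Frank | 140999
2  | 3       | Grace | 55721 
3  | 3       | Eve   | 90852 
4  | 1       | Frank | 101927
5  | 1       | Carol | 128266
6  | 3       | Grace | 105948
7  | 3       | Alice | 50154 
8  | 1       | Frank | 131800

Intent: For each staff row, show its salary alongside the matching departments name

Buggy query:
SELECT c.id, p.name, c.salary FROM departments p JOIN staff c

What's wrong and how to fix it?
Bug: Missing join condition: each staff row is matched to all departments rows instead of just its own

Fix: Add ON c.dept_id = p.id to the JOIN

Corrected query:
SELECT c.id, p.name, c.salary FROM departments p JOIN staff c ON c.dept_id = p.id

Result:
id | name    | salary
---+---------+-------
1  | Finance | 140999
2  | Legal   | 55721 
3  | Legal   | 90852 
4  | Finance | 101927
5  | Finance | 128266
6  | Legal   | 105948
7  | Legal   | 50154 
8  | Finance | 131800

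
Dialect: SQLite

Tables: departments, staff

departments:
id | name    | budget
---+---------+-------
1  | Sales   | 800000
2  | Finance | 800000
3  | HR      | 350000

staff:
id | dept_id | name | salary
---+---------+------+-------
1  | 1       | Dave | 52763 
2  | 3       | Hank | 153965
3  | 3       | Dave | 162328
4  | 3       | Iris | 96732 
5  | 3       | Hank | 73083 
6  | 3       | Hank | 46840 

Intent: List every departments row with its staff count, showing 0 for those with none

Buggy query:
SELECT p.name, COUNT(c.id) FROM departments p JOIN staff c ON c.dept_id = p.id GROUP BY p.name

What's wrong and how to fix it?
Bug: An inner join excludes parents with zero children

Fix: Switch to LEFT JOIN to retain unmatched parent rows

Corrected query:
SELECT p.name, COUNT(c.id) FROM departments p LEFT JOIN staff c ON c.dept_id = p.id GROUP BY p.name

Result:
name    | COUNT(c.id)
--------+------------
Finance | 0          
HR      | 5          
Sales   | 1          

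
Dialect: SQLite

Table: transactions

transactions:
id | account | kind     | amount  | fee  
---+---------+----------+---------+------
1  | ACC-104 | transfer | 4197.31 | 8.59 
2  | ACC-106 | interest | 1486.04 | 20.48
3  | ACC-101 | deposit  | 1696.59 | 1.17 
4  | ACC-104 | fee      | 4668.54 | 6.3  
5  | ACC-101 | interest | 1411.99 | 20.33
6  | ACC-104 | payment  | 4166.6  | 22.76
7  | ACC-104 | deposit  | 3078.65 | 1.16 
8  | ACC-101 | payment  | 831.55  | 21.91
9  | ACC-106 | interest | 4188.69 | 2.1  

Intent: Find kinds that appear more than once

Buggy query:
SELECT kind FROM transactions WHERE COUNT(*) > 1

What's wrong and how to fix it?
Bug: WHERE can't reference COUNT(*); aggregates are computed after WHERE

Fix: Group first, then use HAVING for the count condition

Corrected query:
SELECT kind FROM transactions GROUP BY kind HAVING COUNT(*) > 1

Result:
kind    
--------
deposit 
interest
payment 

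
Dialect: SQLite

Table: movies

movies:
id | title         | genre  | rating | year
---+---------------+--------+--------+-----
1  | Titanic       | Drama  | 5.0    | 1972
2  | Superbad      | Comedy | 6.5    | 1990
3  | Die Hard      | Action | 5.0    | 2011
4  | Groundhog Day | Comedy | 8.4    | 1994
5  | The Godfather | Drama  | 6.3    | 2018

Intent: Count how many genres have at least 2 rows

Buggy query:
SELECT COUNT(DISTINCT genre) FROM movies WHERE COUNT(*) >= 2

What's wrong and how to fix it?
Bug: WHERE filters individual rows, not groups, so a group-level COUNT is invalid there

Fix: Group first with HAVING COUNT(*) >= 2, then COUNT the resulting groups

Corrected query:
SELECT COUNT(*) FROM (SELECT genre FROM movies GROUP BY genre HAVING COUNT(*) >= 2)

Result:
COUNT(*)
--------
2       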